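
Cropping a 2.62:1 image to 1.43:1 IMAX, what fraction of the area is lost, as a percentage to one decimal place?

1.43:1 IMAX is narrower than 2.62:1, so the crop keeps the full height and trims the width.
Area ratio = (1.430)/(2.620) = 54.58%; the remaining 45.42% is cropped out.

45.4%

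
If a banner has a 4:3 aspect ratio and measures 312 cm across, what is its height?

234 cm

312 × 3/4 = 234.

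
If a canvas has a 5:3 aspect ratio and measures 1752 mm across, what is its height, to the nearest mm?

1051 mm

1752 / 5 × 3 = 1051.20.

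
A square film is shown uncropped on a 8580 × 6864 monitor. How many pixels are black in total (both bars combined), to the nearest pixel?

Since 1.000 < 1.250, the film is height-limited.
Content width = 6864 × 1/1 ≈ 6864.0000 px.
Black = 8580 − 6864.0000 = 1716.0000 px.
That's 1716.0000 × 6864 ≈ 11778624 black pixels.

11778624 pixels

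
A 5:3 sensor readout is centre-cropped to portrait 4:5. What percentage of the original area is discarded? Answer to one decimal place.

Going from 5:3 to portrait 4:5 means cutting width while keeping height.
Area ratio = (0.800)/(1.667) = 48.00%; the remaining 52.00% is cropped out.

52.0%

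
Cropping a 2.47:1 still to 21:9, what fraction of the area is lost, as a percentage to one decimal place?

21:9 is narrower than 2.47:1, so the crop keeps the full height and trims the width.
Fraction kept = (2.333)/(2.470) ≈ 94.47%, so 5.53% is lost.

5.5%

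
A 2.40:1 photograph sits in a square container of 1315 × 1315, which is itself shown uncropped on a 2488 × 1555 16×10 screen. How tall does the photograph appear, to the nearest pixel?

648 px

2.40:1 in 1315×1315: fills the width, so the photograph is 1315.00 × 547.92.
The square canvas is height-limited in 2488×1555, giving 1555.00 × 1555.00; scale factor 1.1825.
Applying the same ×1.1825: 547.92 → 647.92.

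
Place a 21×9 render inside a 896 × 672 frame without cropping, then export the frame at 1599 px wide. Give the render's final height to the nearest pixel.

685 px

In the 896×672 frame the render fills the width: height = 896 × 9/21 ≈ 384.00 px.
The frame scales by 1599/896 = 1.7846; 384.00 × 1.7846 ≈ 685.29 px.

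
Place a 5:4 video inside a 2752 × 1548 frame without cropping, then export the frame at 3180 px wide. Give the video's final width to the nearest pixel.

At 2752×1548 the video is height-limited, so width = 1548 × 5/4 ≈ 1935.00 px.
Resizing to 3180 px wide multiplies everything by 1.1555: 1935.00 → 2235.94 px.

2236 px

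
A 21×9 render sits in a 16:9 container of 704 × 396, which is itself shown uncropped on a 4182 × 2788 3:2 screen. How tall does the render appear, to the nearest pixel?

First fit — 21×9 into 704×396 spans the width: 704.00 × 301.71.
Second fit — the 16:9 canvas into 4182×2788 spans the width: 4182.00 × 2352.38 (×5.9403 from 704×396).
The render scales with it: height 301.71 × 5.9403 ≈ 1792.29.

1792 px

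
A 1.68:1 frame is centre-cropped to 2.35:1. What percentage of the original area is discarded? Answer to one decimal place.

Going from 1.68:1 to 2.35:1 means cutting height while keeping width.
(1.680)/(2.350) ≈ 0.715 of the area survives, leaving 28.51% discarded.

28.5%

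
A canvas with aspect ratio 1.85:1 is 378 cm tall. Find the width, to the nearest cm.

At 1.85:1, 378 × 1.850 ≈ 699.30.

699 cm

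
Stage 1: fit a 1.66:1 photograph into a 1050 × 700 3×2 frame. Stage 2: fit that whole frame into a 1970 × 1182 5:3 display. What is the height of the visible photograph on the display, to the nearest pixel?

1.66:1 in 1050×700: fills the width, so the photograph is 1050.00 × 632.53.
The 3×2 canvas is height-limited in 1970×1182, giving 1773.00 × 1182.00; scale factor 1.6886.
Applying the same ×1.6886: 632.53 → 1068.07.

1068 px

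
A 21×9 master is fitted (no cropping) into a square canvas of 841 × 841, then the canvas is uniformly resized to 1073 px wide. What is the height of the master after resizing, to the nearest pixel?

In the 841×841 frame the master fills the width: height = 841 × 9/21 ≈ 360.43 px.
The frame scales by 1073/841 = 1.2759; 360.43 × 1.2759 ≈ 459.86 px.

460 px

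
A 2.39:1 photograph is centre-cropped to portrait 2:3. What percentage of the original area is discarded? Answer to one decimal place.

The height stays; only width is cut (since portrait 2:3 is narrower than 2.39:1).
Area ratio = (0.667)/(2.390) = 27.89%; the remaining 72.11% is cropped out.

72.1%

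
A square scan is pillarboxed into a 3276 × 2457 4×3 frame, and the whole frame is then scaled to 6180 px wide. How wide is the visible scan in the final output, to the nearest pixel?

At 3276×2457 the scan is height-limited, so width = 2457 × 1/1 ≈ 2457.00 px.
Resizing to 6180 px wide multiplies everything by 1.8864: 2457.00 → 4635.00 px.

4635 px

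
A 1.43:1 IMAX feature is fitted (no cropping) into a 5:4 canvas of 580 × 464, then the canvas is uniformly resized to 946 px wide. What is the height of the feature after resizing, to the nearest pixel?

At 580×464 the feature is width-limited, so height = 580 / 1.430 ≈ 405.59 px.
Scaling 580 → 946 is ×1.6310, so the height becomes 405.59 × 1.6310 ≈ 661.54 px.

662 px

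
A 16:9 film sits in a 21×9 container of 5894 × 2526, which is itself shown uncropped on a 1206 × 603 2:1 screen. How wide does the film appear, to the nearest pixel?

Inside the 5894×2526 canvas the film is height-limited at 4490.67 × 2526.00.
The 21×9 canvas is width-limited in 1206×603, giving 1206.00 × 516.86; scale factor 0.2046.
Applying the same ×0.2046: 4490.67 → 918.86.

919 px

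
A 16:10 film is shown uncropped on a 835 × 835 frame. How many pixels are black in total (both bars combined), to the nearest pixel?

261459 pixels

16:10 is wider than 1:1, so it spans the full width.
The film is 835 × 10/16 ≈ 521.8750 px tall.
835 − 521.8750 = 313.1250 px of bars.
Across the 835-px span: 313.1250 × 835 ≈ 261459 px.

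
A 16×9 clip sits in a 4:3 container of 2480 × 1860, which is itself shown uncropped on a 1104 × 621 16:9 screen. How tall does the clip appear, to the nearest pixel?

466 px

Inside the 2480×1860 canvas the clip is width-limited at 2480.00 × 1395.00.
The 4:3 canvas is height-limited in 1104×621, giving 828.00 × 621.00; scale factor 0.3339.
Applying the same ×0.3339: 1395.00 → 465.75.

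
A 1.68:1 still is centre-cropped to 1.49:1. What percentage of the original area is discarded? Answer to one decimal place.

1.49:1 is narrower than 1.68:1, so the crop keeps the full height and trims the width.
Fraction kept = (1.490)/(1.680) ≈ 88.69%, so 11.31% is lost.

11.3%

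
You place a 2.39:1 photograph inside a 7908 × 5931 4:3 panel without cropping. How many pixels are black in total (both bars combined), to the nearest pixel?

20736463 pixels

2.39:1 is wider than 4:3, so it spans the full width.
Content height = 7908 / 2.390 ≈ 3308.7866 px.
5931 − 3308.7866 = 2622.2134 px of bars.
Across the 7908-px span: 2622.2134 × 7908 ≈ 20736463 px.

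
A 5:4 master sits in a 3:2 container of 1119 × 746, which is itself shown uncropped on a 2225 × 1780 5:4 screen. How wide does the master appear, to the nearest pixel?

5:4 in 1119×746: fills the height, so the master is 932.50 × 746.00.
Second fit — the 3:2 canvas into 2225×1780 spans the width: 2225.00 × 1483.33 (×1.9884 from 1119×746).
Applying the same ×1.9884: 932.50 → 1854.17.

1854 px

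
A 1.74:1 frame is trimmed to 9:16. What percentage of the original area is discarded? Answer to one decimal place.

67.7%

9:16 is narrower than 1.74:1, so the crop keeps the full height and trims the width.
Area ratio = (0.562)/(1.740) = 32.33%; the remaining 67.67% is cropped out.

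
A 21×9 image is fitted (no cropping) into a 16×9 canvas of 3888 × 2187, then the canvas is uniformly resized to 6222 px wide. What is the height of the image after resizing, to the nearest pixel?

At 3888×2187 the image is width-limited, so height = 3888 × 9/21 ≈ 1666.29 px.
Scaling 3888 → 6222 is ×1.6003, so the height becomes 1666.29 × 1.6003 ≈ 2666.57 px.

2667 px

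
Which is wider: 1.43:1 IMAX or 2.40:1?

1.43 and 2.4; 2.4 > 1.43.

2.40:1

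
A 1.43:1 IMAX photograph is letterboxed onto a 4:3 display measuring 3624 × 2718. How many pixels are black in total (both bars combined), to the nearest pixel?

Since 1.430 > 1.333, the photograph is width-limited.
Content height = 3624 / 1.430 ≈ 2534.2657 px.
Leftover height: 2718 − 2534.2657 = 183.7343 px.
Across the 3624-px span: 183.7343 × 3624 ≈ 665853 px.

665853 pixels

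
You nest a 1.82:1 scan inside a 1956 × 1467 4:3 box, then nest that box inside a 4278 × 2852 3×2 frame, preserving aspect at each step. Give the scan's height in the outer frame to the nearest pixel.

2089 px

1.82:1 in 1956×1467: fills the width, so the scan is 1956.00 × 1074.73.
The 4:3 canvas is height-limited in 4278×2852, giving 3802.67 × 2852.00; scale factor 1.9441.
The scan scales with it: height 1074.73 × 1.9441 ≈ 2089.38.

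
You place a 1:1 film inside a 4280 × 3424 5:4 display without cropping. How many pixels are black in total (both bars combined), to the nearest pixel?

2930944 pixels

1:1 (1.000) < 5:4 (1.250), so the film fills the height.
The film is 3424 × 1/1 ≈ 3424.0000 px wide.
Black = 4280 − 3424.0000 = 856.0000 px.
Across the 3424-px span: 856.0000 × 3424 ≈ 2930944 px.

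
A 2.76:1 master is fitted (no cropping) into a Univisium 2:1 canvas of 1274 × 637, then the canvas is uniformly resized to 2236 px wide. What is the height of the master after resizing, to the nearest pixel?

Fitted into 1274×637, the master spans the width; its height is 1274 / 2.760 ≈ 461.59 px.
Scaling 1274 → 2236 is ×1.7551, so the height becomes 461.59 × 1.7551 ≈ 810.14 px.

810 px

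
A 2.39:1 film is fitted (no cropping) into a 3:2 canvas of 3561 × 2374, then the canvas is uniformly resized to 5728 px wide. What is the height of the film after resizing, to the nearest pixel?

At 3561×2374 the film is width-limited, so height = 3561 / 2.390 ≈ 1489.96 px.
Scaling 3561 → 5728 is ×1.6085, so the height becomes 1489.96 × 1.6085 ≈ 2396.65 px.

2397 px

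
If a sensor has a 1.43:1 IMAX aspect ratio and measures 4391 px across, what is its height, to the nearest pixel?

3071 px

Height = 4391 / 1.430 = 3070.63.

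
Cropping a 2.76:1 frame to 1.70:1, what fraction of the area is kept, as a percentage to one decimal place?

Going from 2.76:1 to 1.70:1 means cutting width while keeping height.
Fraction kept = (1.700)/(2.760) ≈ 61.59%.

61.6%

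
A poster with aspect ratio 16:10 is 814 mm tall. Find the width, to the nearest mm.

Width = 814 / 10 × 16 = 1302.40.

1302 mm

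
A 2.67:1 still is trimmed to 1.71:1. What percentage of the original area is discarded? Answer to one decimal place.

1.71:1 is narrower than 2.67:1, so the crop keeps the full height and trims the width.
Area ratio = (1.710)/(2.670) = 64.04%; the remaining 35.96% is cropped out.

36.0%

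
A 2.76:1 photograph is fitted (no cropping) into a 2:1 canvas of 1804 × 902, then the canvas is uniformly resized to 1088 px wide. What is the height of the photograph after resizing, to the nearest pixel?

394 px

In the 1804×902 frame the photograph fills the width: height = 1804 / 2.760 ≈ 653.62 px.
Scaling 1804 → 1088 is ×0.6031, so the height becomes 653.62 × 0.6031 ≈ 394.20 px.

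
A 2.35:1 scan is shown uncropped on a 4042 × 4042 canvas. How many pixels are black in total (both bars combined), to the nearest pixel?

2.35:1 is wider than square, so it spans the full width.
The scan is 4042 / 2.350 ≈ 1720.0000 px tall.
Leftover height: 4042 − 1720.0000 = 2322.0000 px.
Bar area = 2322.0000 × 4042 ≈ 9385524 px.

9385524 pixels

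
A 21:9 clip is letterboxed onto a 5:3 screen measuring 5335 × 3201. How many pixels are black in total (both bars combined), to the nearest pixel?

Since 2.333 > 1.667, the clip is width-limited.
That makes the image 2286.4286 px tall (5335 × 9/21).
Leftover height: 3201 − 2286.4286 = 914.5714 px.
Across the 5335-px span: 914.5714 × 5335 ≈ 4879239 px.

4879239 pixels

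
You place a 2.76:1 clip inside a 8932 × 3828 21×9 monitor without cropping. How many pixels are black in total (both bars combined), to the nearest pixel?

5285673 pixels

2.76:1 is wider than 21×9, so it spans the full width.
Content height = 8932 / 2.760 ≈ 3236.2319 px.
3828 − 3236.2319 = 591.7681 px of bars.
Across the 8932-px span: 591.7681 × 8932 ≈ 5285673 px.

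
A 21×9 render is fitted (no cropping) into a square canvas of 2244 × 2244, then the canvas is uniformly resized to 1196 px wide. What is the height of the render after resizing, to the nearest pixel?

513 px

Fitted into 2244×2244, the render spans the width; its height is 2244 × 9/21 ≈ 961.71 px.
The frame scales by 1196/2244 = 0.5330; 961.71 × 0.5330 ≈ 512.57 px.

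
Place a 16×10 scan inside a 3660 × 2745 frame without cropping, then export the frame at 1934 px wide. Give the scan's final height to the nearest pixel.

1209 px

At 3660×2745 the scan is width-limited, so height = 3660 × 10/16 ≈ 2287.50 px.
The frame scales by 1934/3660 = 0.5284; 2287.50 × 0.5284 ≈ 1208.75 px.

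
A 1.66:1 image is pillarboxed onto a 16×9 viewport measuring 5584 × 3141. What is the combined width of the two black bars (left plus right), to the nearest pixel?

370 px

1.66:1 (1.660) < 16×9 (1.778), so the image fills the height.
Content width = 3141 × 1.660 ≈ 5214.06 px.
Black = 5584 − 5214.06 = 369.94 px.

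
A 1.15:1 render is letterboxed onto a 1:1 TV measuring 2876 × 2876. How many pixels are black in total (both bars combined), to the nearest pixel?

1078875 pixels

Since 1.150 > 1.000, the render is width-limited.
That makes the image 2500.8696 px tall (2876 / 1.150).
2876 − 2500.8696 = 375.1304 px of bars.
Across the 2876-px span: 375.1304 × 2876 ≈ 1078875 px.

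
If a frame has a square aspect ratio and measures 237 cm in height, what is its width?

237·1/1 = 237.

237 cm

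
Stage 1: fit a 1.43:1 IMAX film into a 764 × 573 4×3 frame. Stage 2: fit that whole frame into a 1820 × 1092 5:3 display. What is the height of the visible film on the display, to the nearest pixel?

1018 px

1.43:1 IMAX in 764×573: fills the width, so the film is 764.00 × 534.27.
4×3 in 1820×1092: fills the height, so the intermediate becomes 1456.00 × 1092.00 — a scale of ×1.9058.
The film scales with it: height 534.27 × 1.9058 ≈ 1018.18.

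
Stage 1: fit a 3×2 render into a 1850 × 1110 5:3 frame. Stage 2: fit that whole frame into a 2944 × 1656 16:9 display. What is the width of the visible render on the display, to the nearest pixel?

2484 px

3×2 in 1850×1110: fills the height, so the render is 1665.00 × 1110.00.
Second fit — the 5:3 canvas into 2944×1656 spans the height: 2760.00 × 1656.00 (×1.4919 from 1850×1110).
So the render's width is 1665.00 × 1.4919 ≈ 2484.00.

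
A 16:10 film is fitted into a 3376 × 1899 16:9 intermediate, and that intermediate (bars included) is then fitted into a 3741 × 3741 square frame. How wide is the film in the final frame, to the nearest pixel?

First fit — 16:10 into 3376×1899 spans the height: 3038.40 × 1899.00.
Second fit — the 16:9 canvas into 3741×3741 spans the width: 3741.00 × 2104.31 (×1.1081 from 3376×1899).
So the film's width is 3038.40 × 1.1081 ≈ 3366.90.

3367 px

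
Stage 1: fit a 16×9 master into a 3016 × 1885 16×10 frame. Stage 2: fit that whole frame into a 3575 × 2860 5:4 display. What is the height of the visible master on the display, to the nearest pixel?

16×9 in 3016×1885: fills the width, so the master is 3016.00 × 1696.50.
16×10 in 3575×2860: fills the width, so the intermediate becomes 3575.00 × 2234.38 — a scale of ×1.1853.
Applying the same ×1.1853: 1696.50 → 2010.94.

2011 px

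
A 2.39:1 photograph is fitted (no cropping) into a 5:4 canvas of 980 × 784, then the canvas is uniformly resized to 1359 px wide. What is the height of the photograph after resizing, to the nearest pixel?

569 px

At 980×784 the photograph is width-limited, so height = 980 / 2.390 ≈ 410.04 px.
Resizing to 1359 px wide multiplies everything by 1.3867: 410.04 → 568.62 px.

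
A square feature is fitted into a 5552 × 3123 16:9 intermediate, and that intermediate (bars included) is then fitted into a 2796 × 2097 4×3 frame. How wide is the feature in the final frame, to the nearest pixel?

square in 5552×3123: fills the height, so the feature is 3123.00 × 3123.00.
Second fit — the 16:9 canvas into 2796×2097 spans the width: 2796.00 × 1572.75 (×0.5036 from 5552×3123).
The feature scales with it: width 3123.00 × 0.5036 ≈ 1572.75.

1573 px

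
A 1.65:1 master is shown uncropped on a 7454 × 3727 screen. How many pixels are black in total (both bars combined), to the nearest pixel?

Since 1.650 < 2.000, the master is height-limited.
That makes the image 6149.5500 px wide (3727 × 1.650).
7454 − 6149.5500 = 1304.4500 px of bars.
Bar area = 1304.4500 × 3727 ≈ 4861685 px.

4861685 pixels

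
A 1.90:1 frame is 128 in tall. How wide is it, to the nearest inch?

128 × 1.900 = 243.20.

243 in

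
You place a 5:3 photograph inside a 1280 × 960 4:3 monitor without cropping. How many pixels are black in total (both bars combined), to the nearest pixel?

245760 pixels

Since 1.667 > 1.333, the photograph is width-limited.
Content height = 1280 × 3/5 ≈ 768.0000 px.
Black = 960 − 768.0000 = 192.0000 px.
Bar area = 192.0000 × 1280 ≈ 245760 px.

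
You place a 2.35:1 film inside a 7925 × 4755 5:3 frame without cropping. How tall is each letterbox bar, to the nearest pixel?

2.35:1 (2.350) > 5:3 (1.667), so the film fills the width.
Content height = 7925 / 2.350 ≈ 3372.34 px.
Leftover height: 4755 − 3372.34 = 1382.66 px → 691.33 each side.

691 px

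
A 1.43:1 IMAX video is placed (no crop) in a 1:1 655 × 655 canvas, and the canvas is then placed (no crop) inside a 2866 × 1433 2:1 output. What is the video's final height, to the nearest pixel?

Inside the 655×655 canvas the video is width-limited at 655.00 × 458.04.
1:1 in 2866×1433: fills the height, so the intermediate becomes 1433.00 × 1433.00 — a scale of ×2.1878.
So the video's height is 458.04 × 2.1878 ≈ 1002.10.

1002 px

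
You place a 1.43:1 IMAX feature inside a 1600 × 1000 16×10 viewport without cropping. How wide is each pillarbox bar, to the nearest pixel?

1.43:1 IMAX is narrower than 16×10, so it spans the full height.
That makes the image 1430.00 px wide (1000 × 1.430).
1600 − 1430.00 = 170.00 px of bars (85.00 each).

85 px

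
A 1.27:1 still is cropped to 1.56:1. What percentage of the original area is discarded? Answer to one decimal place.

The width stays; only height is cut (since 1.56:1 is wider than 1.27:1).
Fraction kept = (1.270)/(1.560) ≈ 81.41%, so 18.59% is lost.

18.6%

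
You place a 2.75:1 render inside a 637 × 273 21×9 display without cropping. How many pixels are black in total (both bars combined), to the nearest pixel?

2.75:1 is wider than 21×9, so it spans the full width.
That makes the image 231.6364 px tall (637 / 2.750).
273 − 231.6364 = 41.3636 px of bars.
Bar area = 41.3636 × 637 ≈ 26349 px.

26349 pixels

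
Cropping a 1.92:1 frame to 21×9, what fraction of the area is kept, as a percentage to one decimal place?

The width stays; only height is cut (since 21×9 is wider than 1.92:1).
Fraction kept = (1.920)/(2.333) ≈ 82.29%.

82.3%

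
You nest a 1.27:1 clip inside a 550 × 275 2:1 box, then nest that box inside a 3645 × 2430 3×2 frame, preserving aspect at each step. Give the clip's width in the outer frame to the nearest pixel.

1.27:1 in 550×275: fills the height, so the clip is 349.25 × 275.00.
2:1 in 3645×2430: fills the width, so the intermediate becomes 3645.00 × 1822.50 — a scale of ×6.6273.
The clip scales with it: width 349.25 × 6.6273 ≈ 2314.57.

2315 px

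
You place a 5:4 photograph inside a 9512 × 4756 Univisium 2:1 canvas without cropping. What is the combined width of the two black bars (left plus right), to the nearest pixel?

5:4 is narrower than Univisium 2:1, so it spans the full height.
That makes the image 5945.00 px wide (4756 × 5/4).
Black = 9512 − 5945.00 = 3567.00 px.

3567 px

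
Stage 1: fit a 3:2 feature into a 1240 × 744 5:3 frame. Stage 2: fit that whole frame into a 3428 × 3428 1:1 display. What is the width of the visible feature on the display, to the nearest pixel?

First fit — 3:2 into 1240×744 spans the height: 1116.00 × 744.00.
The 5:3 canvas is width-limited in 3428×3428, giving 3428.00 × 2056.80; scale factor 2.7645.
The feature scales with it: width 1116.00 × 2.7645 ≈ 3085.20.

3085 px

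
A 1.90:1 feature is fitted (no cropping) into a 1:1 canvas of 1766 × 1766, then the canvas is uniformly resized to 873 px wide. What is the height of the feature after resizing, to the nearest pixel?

459 px

In the 1766×1766 frame the feature fills the width: height = 1766 / 1.900 ≈ 929.47 px.
The frame scales by 873/1766 = 0.4943; 929.47 × 0.4943 ≈ 459.47 px.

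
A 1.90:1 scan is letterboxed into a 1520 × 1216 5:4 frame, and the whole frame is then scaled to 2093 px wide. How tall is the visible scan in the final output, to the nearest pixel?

Fitted into 1520×1216, the scan spans the width; its height is 1520 / 1.900 ≈ 800.00 px.
Resizing to 2093 px wide multiplies everything by 1.3770: 800.00 → 1101.58 px.

1102 px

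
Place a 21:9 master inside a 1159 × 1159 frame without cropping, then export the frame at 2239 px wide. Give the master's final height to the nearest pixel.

960 px

At 1159×1159 the master is width-limited, so height = 1159 × 9/21 ≈ 496.71 px.
Resizing to 2239 px wide multiplies everything by 1.9318: 496.71 → 959.57 px.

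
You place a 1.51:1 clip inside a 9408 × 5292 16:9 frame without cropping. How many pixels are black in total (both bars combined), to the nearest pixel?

Since 1.510 < 1.778, the clip is height-limited.
The clip is 5292 × 1.510 ≈ 7990.9200 px wide.
Black = 9408 − 7990.9200 = 1417.0800 px.
Across the 5292-px span: 1417.0800 × 5292 ≈ 7499187 px.

7499187 pixels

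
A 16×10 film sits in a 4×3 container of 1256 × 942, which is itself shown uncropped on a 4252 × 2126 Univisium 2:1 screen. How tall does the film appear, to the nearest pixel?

Inside the 1256×942 canvas the film is width-limited at 1256.00 × 785.00.
Second fit — the 4×3 canvas into 4252×2126 spans the height: 2834.67 × 2126.00 (×2.2569 from 1256×942).
The film scales with it: height 785.00 × 2.2569 ≈ 1771.67.

1772 px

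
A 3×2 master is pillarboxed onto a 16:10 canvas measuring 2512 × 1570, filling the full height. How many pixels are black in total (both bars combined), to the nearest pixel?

The master is 1570 × 3/2 ≈ 2355.0000 px wide.
Leftover width: 2512 − 2355.0000 = 157.0000 px.
That's 157.0000 × 1570 ≈ 246490 black pixels.

246490 pixels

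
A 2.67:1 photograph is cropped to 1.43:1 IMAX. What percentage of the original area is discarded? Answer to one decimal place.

The height stays; only width is cut (since 1.43:1 IMAX is narrower than 2.67:1).
(1.430)/(2.670) ≈ 0.536 of the area survives, leaving 46.44% discarded.

46.4%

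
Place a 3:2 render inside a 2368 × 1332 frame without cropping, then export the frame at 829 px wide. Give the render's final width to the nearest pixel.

Fitted into 2368×1332, the render spans the height; its width is 1332 × 3/2 ≈ 1998.00 px.
Scaling 2368 → 829 is ×0.3501, so the width becomes 1998.00 × 0.3501 ≈ 699.47 px.

699 px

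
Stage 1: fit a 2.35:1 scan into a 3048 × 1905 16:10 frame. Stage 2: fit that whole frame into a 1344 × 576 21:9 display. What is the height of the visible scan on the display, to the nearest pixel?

392 px

2.35:1 in 3048×1905: fills the width, so the scan is 3048.00 × 1297.02.
Second fit — the 16:10 canvas into 1344×576 spans the height: 921.60 × 576.00 (×0.3024 from 3048×1905).
The scan scales with it: height 1297.02 × 0.3024 ≈ 392.17.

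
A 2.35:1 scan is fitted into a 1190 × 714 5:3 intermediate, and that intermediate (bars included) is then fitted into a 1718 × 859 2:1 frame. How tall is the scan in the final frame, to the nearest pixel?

609 px

First fit — 2.35:1 into 1190×714 spans the width: 1190.00 × 506.38.
Second fit — the 5:3 canvas into 1718×859 spans the height: 1431.67 × 859.00 (×1.2031 from 1190×714).
So the scan's height is 506.38 × 1.2031 ≈ 609.22.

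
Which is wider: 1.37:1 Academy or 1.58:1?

1.37 and 1.58; 1.58 > 1.37.

1.58:1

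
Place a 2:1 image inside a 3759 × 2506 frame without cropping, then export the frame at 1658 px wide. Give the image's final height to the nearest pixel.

At 3759×2506 the image is width-limited, so height = 3759 × 1/2 ≈ 1879.50 px.
Resizing to 1658 px wide multiplies everything by 0.4411: 1879.50 → 829.00 px.

829 px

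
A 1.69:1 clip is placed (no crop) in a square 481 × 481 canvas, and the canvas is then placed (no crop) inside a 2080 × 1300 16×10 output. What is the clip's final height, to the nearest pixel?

769 px

First fit — 1.69:1 into 481×481 spans the width: 481.00 × 284.62.
Second fit — the square canvas into 2080×1300 spans the height: 1300.00 × 1300.00 (×2.7027 from 481×481).
The clip scales with it: height 284.62 × 2.7027 ≈ 769.23.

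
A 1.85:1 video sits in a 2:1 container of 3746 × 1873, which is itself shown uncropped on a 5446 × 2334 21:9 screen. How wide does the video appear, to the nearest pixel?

1.85:1 in 3746×1873: fills the height, so the video is 3465.05 × 1873.00.
2:1 in 5446×2334: fills the height, so the intermediate becomes 4668.00 × 2334.00 — a scale of ×1.2461.
So the video's width is 3465.05 × 1.2461 ≈ 4317.90.

4318 px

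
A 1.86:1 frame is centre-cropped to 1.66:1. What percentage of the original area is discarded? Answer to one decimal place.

1.66:1 is narrower than 1.86:1, so the crop keeps the full height and trims the width.
Area ratio = (1.660)/(1.860) = 89.25%; the remaining 10.75% is cropped out.

10.8%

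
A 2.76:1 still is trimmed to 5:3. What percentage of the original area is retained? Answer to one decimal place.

60.4%

5:3 is narrower than 2.76:1, so the crop keeps the full height and trims the width.
Area ratio = (1.667)/(2.760) = 60.39% retained.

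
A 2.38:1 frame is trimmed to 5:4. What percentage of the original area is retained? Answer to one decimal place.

52.5%

5:4 is narrower than 2.38:1, so the crop keeps the full height and trims the width.
(1.250)/(2.380) ≈ 0.525 of the area survives.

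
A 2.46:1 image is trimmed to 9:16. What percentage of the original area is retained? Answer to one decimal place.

9:16 is narrower than 2.46:1, so the crop keeps the full height and trims the width.
Fraction kept = (0.562)/(2.460) ≈ 22.87%.

22.9%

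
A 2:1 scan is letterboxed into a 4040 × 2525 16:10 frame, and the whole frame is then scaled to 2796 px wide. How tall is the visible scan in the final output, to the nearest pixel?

At 4040×2525 the scan is width-limited, so height = 4040 × 1/2 ≈ 2020.00 px.
Scaling 4040 → 2796 is ×0.6921, so the height becomes 2020.00 × 0.6921 ≈ 1398.00 px.

1398 px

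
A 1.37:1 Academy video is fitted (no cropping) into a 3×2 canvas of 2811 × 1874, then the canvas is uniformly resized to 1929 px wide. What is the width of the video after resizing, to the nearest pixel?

1762 px

In the 2811×1874 frame the video fills the height: width = 1874 × 1.370 ≈ 2567.38 px.
Scaling 2811 → 1929 is ×0.6862, so the width becomes 2567.38 × 0.6862 ≈ 1761.82 px.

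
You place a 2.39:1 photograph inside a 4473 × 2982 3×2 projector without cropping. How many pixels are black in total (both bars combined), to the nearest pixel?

4967051 pixels

Since 2.390 > 1.500, the photograph is width-limited.
Content height = 4473 / 2.390 ≈ 1871.5481 px.
Black = 2982 − 1871.5481 = 1110.4519 px.
Across the 4473-px span: 1110.4519 × 4473 ≈ 4967051 px.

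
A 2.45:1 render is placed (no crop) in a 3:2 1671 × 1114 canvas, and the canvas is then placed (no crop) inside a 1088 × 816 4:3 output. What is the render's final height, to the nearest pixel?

2.45:1 in 1671×1114: fills the width, so the render is 1671.00 × 682.04.
Second fit — the 3:2 canvas into 1088×816 spans the width: 1088.00 × 725.33 (×0.6511 from 1671×1114).
Applying the same ×0.6511: 682.04 → 444.08.

444 px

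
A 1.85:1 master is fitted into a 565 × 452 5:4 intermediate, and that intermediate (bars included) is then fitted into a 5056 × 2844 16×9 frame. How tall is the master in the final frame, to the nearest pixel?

1922 px

1.85:1 in 565×452: fills the width, so the master is 565.00 × 305.41.
5:4 in 5056×2844: fills the height, so the intermediate becomes 3555.00 × 2844.00 — a scale of ×6.2920.
Applying the same ×6.2920: 305.41 → 1921.62.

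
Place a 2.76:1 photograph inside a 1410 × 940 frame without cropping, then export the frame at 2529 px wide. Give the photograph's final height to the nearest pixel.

At 1410×940 the photograph is width-limited, so height = 1410 / 2.760 ≈ 510.87 px.
The frame scales by 2529/1410 = 1.7936; 510.87 × 1.7936 ≈ 916.30 px.

916 px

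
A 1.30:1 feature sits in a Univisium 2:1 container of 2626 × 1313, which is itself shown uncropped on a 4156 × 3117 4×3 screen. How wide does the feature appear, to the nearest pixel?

2701 px

1.30:1 in 2626×1313: fills the height, so the feature is 1706.90 × 1313.00.
Univisium 2:1 in 4156×3117: fills the width, so the intermediate becomes 4156.00 × 2078.00 — a scale of ×1.5826.
So the feature's width is 1706.90 × 1.5826 ≈ 2701.40.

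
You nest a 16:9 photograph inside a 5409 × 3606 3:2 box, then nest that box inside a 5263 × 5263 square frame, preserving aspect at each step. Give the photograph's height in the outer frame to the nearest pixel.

2960 px

First fit — 16:9 into 5409×3606 spans the width: 5409.00 × 3042.56.
The 3:2 canvas is width-limited in 5263×5263, giving 5263.00 × 3508.67; scale factor 0.9730.
The photograph scales with it: height 3042.56 × 0.9730 ≈ 2960.44.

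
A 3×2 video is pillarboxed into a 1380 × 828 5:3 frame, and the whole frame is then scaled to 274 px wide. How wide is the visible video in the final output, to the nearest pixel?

247 px

Fitted into 1380×828, the video spans the height; its width is 828 × 3/2 ≈ 1242.00 px.
The frame scales by 274/1380 = 0.1986; 1242.00 × 0.1986 ≈ 246.60 px.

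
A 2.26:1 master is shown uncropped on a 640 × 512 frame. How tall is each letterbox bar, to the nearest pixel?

2.26:1 is wider than 5:4, so it spans the full width.
Content height = 640 / 2.260 ≈ 283.19 px.
Leftover height: 512 − 283.19 = 228.81 px → 114.41 each side.

114 px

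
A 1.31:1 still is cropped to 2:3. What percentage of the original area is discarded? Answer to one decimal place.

Going from 1.31:1 to 2:3 means cutting width while keeping height.
Fraction kept = (0.667)/(1.310) ≈ 50.89%, so 49.11% is lost.

49.1%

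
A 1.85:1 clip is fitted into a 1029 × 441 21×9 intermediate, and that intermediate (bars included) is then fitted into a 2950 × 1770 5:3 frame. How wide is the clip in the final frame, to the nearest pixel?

1.85:1 in 1029×441: fills the height, so the clip is 815.85 × 441.00.
Second fit — the 21×9 canvas into 2950×1770 spans the width: 2950.00 × 1264.29 (×2.8669 from 1029×441).
So the clip's width is 815.85 × 2.8669 ≈ 2338.93.

2339 px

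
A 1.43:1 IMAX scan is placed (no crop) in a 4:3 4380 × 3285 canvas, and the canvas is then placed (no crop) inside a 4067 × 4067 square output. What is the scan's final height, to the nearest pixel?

2844 px

Inside the 4380×3285 canvas the scan is width-limited at 4380.00 × 3062.94.
4:3 in 4067×4067: fills the width, so the intermediate becomes 4067.00 × 3050.25 — a scale of ×0.9285.
The scan scales with it: height 3062.94 × 0.9285 ≈ 2844.06.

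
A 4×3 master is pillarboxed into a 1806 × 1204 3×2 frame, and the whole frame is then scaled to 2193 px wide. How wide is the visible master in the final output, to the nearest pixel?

Fitted into 1806×1204, the master spans the height; its width is 1204 × 4/3 ≈ 1605.33 px.
Scaling 1806 → 2193 is ×1.2143, so the width becomes 1605.33 × 1.2143 ≈ 1949.33 px.

1949 px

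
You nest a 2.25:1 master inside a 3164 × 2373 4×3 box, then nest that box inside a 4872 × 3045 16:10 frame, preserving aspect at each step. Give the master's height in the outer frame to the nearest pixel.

Inside the 3164×2373 canvas the master is width-limited at 3164.00 × 1406.22.
The 4×3 canvas is height-limited in 4872×3045, giving 4060.00 × 3045.00; scale factor 1.2832.
So the master's height is 1406.22 × 1.2832 ≈ 1804.44.

1804 px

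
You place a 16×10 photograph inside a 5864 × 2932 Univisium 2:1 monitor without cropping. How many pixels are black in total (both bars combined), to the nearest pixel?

16×10 is narrower than Univisium 2:1, so it spans the full height.
Content width = 2932 × 16/10 ≈ 4691.2000 px.
Black = 5864 − 4691.2000 = 1172.8000 px.
Bar area = 1172.8000 × 2932 ≈ 3438650 px.

3438650 pixels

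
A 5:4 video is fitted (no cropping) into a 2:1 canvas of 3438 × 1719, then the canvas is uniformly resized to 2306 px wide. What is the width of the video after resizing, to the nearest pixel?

In the 3438×1719 frame the video fills the height: width = 1719 × 5/4 ≈ 2148.75 px.
The frame scales by 2306/3438 = 0.6707; 2148.75 × 0.6707 ≈ 1441.25 px.

1441 px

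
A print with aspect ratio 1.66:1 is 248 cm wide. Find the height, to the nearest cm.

248 / 1.660 = 149.40.

149 cm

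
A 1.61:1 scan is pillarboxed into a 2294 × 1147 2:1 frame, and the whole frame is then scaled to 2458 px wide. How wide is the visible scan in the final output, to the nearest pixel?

Fitted into 2294×1147, the scan spans the height; its width is 1147 × 1.610 ≈ 1846.67 px.
The frame scales by 2458/2294 = 1.0715; 1846.67 × 1.0715 ≈ 1978.69 px.

1979 px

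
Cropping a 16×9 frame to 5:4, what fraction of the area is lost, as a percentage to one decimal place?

29.7%

Going from 16×9 to 5:4 means cutting width while keeping height.
Area ratio = (1.250)/(1.778) = 70.31%; the remaining 29.69% is cropped out.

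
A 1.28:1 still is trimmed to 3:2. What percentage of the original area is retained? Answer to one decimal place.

The width stays; only height is cut (since 3:2 is wider than 1.28:1).
Fraction kept = (1.280)/(1.500) ≈ 85.33%.

85.3%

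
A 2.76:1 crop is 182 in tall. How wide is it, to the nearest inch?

182 × 2.760 = 502.32.

502 in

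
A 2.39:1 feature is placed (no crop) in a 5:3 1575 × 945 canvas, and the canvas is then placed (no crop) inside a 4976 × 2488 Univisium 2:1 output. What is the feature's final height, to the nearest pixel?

1735 px

2.39:1 in 1575×945: fills the width, so the feature is 1575.00 × 659.00.
5:3 in 4976×2488: fills the height, so the intermediate becomes 4146.67 × 2488.00 — a scale of ×2.6328.
Applying the same ×2.6328: 659.00 → 1735.01.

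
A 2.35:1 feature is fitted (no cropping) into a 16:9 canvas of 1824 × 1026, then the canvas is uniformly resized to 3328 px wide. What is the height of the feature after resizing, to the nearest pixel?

In the 1824×1026 frame the feature fills the width: height = 1824 / 2.350 ≈ 776.17 px.
Scaling 1824 → 3328 is ×1.8246, so the height becomes 776.17 × 1.8246 ≈ 1416.17 px.

1416 px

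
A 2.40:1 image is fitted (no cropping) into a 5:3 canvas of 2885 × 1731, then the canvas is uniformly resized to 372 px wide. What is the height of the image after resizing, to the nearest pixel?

155 px

At 2885×1731 the image is width-limited, so height = 2885 / 2.400 ≈ 1202.08 px.
Resizing to 372 px wide multiplies everything by 0.1289: 1202.08 → 155.00 px.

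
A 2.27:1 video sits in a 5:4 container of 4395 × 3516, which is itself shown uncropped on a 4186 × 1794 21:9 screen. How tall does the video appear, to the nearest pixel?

2.27:1 in 4395×3516: fills the width, so the video is 4395.00 × 1936.12.
Second fit — the 5:4 canvas into 4186×1794 spans the height: 2242.50 × 1794.00 (×0.5102 from 4395×3516).
So the video's height is 1936.12 × 0.5102 ≈ 987.89.

988 px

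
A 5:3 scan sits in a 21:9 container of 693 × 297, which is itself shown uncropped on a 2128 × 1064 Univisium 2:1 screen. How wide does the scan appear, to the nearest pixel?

Inside the 693×297 canvas the scan is height-limited at 495.00 × 297.00.
21:9 in 2128×1064: fills the width, so the intermediate becomes 2128.00 × 912.00 — a scale of ×3.0707.
Applying the same ×3.0707: 495.00 → 1520.00.

1520 px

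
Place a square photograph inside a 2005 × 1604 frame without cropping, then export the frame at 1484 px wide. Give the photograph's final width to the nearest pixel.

1187 px

Fitted into 2005×1604, the photograph spans the height; its width is 1604 × 1/1 ≈ 1604.00 px.
Resizing to 1484 px wide multiplies everything by 0.7401: 1604.00 → 1187.20 px.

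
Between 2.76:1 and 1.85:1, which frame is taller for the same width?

1.85:1

2.76 and 1.85; 2.76 > 1.85. The smaller width-to-height ratio is the taller frame.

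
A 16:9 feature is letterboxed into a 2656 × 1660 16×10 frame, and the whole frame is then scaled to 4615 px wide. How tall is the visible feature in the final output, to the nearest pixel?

In the 2656×1660 frame the feature fills the width: height = 2656 × 9/16 ≈ 1494.00 px.
The frame scales by 4615/2656 = 1.7376; 1494.00 × 1.7376 ≈ 2595.94 px.

2596 px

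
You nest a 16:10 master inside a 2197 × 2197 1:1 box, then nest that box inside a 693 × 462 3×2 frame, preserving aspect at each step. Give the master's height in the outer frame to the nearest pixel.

289 px

Inside the 2197×2197 canvas the master is width-limited at 2197.00 × 1373.12.
The 1:1 canvas is height-limited in 693×462, giving 462.00 × 462.00; scale factor 0.2103.
The master scales with it: height 1373.12 × 0.2103 ≈ 288.75.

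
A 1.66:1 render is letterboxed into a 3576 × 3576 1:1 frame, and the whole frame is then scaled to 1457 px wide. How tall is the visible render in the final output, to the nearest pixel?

878 px

At 3576×3576 the render is width-limited, so height = 3576 / 1.660 ≈ 2154.22 px.
Resizing to 1457 px wide multiplies everything by 0.4074: 2154.22 → 877.71 px.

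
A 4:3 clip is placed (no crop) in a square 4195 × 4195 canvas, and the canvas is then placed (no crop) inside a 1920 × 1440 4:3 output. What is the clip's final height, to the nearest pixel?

4:3 in 4195×4195: fills the width, so the clip is 4195.00 × 3146.25.
square in 1920×1440: fills the height, so the intermediate becomes 1440.00 × 1440.00 — a scale of ×0.3433.
Applying the same ×0.3433: 3146.25 → 1080.00.

1080 px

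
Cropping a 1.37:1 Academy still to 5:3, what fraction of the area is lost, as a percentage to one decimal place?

Going from 1.37:1 Academy to 5:3 means cutting height while keeping width.
Area ratio = (1.370)/(1.667) = 82.20%; the remaining 17.80% is cropped out.

17.8%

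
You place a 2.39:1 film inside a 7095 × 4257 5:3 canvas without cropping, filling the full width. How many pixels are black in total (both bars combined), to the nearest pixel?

9141061 pixels

That makes the image 2968.6192 px tall (7095 / 2.390).
Black = 4257 − 2968.6192 = 1288.3808 px.
Bar area = 1288.3808 × 7095 ≈ 9141061 px.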